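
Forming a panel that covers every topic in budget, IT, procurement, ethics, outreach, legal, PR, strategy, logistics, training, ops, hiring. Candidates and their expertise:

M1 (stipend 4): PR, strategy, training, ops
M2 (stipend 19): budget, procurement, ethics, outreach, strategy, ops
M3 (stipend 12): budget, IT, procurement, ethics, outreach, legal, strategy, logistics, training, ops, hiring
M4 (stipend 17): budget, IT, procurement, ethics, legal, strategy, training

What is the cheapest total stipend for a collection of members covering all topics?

M1, M3 cover every topic at stipend 4 + 12 = 16.
Any cover uses at least 2 members; among all covering selections none totals below 16.

16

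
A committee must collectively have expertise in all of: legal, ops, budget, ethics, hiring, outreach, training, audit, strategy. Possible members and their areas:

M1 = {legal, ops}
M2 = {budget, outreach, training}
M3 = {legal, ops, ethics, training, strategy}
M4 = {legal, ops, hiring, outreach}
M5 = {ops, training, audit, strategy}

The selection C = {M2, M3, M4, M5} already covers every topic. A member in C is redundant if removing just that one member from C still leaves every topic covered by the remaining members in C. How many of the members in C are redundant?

Drop M2: budget uncovered — not redundant.
Drop M3: ethics uncovered — not redundant.
Drop M4: hiring uncovered — not redundant.
Drop M5: audit uncovered — not redundant.
None of the members in C is redundant.

0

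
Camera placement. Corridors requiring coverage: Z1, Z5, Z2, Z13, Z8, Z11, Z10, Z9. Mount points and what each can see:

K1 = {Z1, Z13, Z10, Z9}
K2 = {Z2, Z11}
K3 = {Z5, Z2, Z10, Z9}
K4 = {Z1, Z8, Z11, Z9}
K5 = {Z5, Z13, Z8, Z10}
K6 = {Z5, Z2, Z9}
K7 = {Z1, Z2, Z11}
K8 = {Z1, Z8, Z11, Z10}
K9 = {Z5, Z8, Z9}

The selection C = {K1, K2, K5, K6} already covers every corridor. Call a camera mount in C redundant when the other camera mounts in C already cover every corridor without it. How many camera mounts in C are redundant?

1

Drop K1: Z1 uncovered — not redundant.
Drop K2: Z11 uncovered — not redundant.
Drop K5: Z8 uncovered — not redundant.
Drop K6: the rest still cover every corridor — redundant.
1 redundant: K6.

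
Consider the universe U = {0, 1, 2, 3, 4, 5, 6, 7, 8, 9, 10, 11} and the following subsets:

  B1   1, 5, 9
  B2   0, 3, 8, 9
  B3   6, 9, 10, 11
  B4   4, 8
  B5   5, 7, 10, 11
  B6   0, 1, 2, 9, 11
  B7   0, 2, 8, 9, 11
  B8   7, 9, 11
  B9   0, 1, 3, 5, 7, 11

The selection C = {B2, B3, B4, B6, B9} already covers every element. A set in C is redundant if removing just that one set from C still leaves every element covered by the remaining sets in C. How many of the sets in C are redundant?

Drop B2: the rest still cover every element — redundant.
Drop B3: 6, 10 uncovered — not redundant.
Drop B4: 4 uncovered — not redundant.
Drop B6: 2 uncovered — not redundant.
Drop B9: 5, 7 uncovered — not redundant.
1 redundant: B2.

1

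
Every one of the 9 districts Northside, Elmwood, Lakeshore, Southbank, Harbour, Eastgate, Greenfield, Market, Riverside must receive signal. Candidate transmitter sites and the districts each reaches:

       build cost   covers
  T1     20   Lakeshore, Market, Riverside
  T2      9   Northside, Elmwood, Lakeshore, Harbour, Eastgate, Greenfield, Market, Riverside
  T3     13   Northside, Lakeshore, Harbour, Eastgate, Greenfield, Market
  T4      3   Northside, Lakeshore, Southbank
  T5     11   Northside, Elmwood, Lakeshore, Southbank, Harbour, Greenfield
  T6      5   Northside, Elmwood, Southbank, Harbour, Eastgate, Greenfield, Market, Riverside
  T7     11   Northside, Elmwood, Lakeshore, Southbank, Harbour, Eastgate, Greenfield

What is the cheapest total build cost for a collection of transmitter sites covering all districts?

T4, T6 cover every district at build cost 3 + 5 = 8.
Any cover uses at least 2 transmitter sites; among all covering selections none totals below 8.

8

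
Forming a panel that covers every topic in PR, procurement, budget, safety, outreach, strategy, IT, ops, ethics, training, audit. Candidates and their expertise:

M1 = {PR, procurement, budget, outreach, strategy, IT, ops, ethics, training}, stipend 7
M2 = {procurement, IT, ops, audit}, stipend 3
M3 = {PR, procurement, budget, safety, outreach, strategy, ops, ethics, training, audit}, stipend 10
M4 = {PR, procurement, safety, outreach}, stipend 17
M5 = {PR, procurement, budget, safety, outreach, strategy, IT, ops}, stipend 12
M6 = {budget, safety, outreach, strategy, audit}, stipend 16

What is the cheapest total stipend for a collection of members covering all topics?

M2, M3 cover every topic at stipend 3 + 10 = 13.
Any cover uses at least 2 members; among all covering selections none totals below 13.
Greedy by coverage-per-stipend would pick M2, M1, M3 for 20 — worse than the optimum 13.

13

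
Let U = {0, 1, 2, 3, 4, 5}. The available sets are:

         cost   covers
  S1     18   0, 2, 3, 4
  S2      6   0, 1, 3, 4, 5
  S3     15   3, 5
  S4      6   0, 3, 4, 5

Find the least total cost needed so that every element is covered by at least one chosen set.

S1, S2 cover every element at cost 18 + 6 = 24.
Any cover uses at least 2 sets; among all covering selections none totals below 24.

24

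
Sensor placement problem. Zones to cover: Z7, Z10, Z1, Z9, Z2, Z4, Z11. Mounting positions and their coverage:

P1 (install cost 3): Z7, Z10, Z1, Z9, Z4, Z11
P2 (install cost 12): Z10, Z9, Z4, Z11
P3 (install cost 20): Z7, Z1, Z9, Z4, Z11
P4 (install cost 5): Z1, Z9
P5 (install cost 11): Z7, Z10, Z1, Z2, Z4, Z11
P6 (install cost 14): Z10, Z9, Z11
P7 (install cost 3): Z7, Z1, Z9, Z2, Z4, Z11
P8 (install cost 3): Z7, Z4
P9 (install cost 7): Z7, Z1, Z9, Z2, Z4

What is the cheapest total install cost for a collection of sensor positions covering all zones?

P1, P7 cover every zone at install cost 3 + 3 = 6.
Any cover uses at least 2 sensor positions; among all covering selections none totals below 6.

6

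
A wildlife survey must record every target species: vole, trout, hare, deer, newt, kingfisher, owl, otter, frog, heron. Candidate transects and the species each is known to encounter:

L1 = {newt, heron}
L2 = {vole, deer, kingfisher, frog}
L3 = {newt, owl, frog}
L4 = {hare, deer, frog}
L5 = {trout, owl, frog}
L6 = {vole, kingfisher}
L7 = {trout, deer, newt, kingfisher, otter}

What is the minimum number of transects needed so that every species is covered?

L1, L2, L3, L4, L7 together cover {vole, trout, hare, deer, newt, kingfisher, owl, otter, frog, heron} — every species.
No 4 of the 7 transects cover everything (all 35 size-4 selections fall short), so 5 is minimum.

5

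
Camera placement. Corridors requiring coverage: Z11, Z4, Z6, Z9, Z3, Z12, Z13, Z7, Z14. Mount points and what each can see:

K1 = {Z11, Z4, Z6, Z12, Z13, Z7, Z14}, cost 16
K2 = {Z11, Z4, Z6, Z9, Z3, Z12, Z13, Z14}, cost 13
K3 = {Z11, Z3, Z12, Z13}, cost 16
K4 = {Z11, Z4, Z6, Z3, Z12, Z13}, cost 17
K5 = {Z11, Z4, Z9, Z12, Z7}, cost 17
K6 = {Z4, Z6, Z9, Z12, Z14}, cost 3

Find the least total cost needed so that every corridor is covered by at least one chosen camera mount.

29

K1, K2 cover every corridor at cost 16 + 13 = 29.
Any cover uses at least 2 camera mounts; among all covering selections none totals below 29.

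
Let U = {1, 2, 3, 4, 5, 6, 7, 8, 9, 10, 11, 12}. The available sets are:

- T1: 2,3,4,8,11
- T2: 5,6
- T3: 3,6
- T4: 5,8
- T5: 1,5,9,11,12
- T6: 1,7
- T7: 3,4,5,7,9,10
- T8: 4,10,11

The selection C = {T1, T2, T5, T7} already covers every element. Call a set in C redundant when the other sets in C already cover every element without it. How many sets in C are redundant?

0

Drop T1: 2, 8 uncovered — not redundant.
Drop T2: 6 uncovered — not redundant.
Drop T5: 1, 12 uncovered — not redundant.
Drop T7: 7, 10 uncovered — not redundant.
None of the sets in C is redundant.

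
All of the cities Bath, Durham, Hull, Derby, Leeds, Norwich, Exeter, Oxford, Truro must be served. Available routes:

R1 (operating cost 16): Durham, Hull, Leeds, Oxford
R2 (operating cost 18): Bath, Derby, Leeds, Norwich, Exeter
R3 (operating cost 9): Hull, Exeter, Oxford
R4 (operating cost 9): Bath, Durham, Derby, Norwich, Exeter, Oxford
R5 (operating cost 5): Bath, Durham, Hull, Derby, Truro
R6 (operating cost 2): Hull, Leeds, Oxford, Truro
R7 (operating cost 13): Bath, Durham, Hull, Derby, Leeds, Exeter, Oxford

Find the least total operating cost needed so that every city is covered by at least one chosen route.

R4, R6 cover every city at operating cost 9 + 2 = 11.
Any cover uses at least 2 routes; among all covering selections none totals below 11.

11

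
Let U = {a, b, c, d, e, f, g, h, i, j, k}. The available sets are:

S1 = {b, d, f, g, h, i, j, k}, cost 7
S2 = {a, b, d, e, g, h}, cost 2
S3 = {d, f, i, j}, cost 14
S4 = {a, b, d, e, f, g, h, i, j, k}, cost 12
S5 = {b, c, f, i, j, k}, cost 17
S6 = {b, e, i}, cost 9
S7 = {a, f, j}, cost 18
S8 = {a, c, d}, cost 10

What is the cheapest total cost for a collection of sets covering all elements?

19

S2, S5 cover every element at cost 2 + 17 = 19.
Any cover uses at least 2 sets; among all covering selections none totals below 19.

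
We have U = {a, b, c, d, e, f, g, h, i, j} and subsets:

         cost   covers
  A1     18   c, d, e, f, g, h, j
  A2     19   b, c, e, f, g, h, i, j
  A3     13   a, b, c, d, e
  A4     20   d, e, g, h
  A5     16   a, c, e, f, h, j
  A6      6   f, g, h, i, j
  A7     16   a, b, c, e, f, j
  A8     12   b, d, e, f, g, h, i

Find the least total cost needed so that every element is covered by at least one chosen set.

19

A3, A6 cover every element at cost 13 + 6 = 19.
Any cover uses at least 2 sets; among all covering selections none totals below 19.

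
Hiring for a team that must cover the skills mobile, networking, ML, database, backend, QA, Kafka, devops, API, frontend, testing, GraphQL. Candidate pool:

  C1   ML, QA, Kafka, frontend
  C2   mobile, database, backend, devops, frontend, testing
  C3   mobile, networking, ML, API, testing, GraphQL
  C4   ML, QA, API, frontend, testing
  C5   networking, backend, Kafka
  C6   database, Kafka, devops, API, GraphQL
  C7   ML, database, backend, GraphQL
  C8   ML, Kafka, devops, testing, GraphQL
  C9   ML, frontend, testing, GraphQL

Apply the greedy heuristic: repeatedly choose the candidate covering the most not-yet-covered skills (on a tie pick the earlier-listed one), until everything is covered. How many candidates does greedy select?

Pick 1: C2 covers 6 new skills (mobile, database, backend, devops, frontend, testing).
Pick 2: C3 covers 4 new skills (networking, ML, API, GraphQL).
Pick 3: C1 covers 2 new skills (QA, Kafka).
Greedy uses 3 candidates.

3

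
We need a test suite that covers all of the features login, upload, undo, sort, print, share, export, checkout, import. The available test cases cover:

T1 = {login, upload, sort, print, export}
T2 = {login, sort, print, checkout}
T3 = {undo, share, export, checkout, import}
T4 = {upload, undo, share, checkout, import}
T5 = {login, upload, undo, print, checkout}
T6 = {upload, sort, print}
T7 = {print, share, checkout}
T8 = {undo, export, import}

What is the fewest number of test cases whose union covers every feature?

T1, T3 together cover {login, upload, undo, sort, print, share, export, checkout, import} — every feature.
No single test case contains all 9 features, so 2 is optimal.

2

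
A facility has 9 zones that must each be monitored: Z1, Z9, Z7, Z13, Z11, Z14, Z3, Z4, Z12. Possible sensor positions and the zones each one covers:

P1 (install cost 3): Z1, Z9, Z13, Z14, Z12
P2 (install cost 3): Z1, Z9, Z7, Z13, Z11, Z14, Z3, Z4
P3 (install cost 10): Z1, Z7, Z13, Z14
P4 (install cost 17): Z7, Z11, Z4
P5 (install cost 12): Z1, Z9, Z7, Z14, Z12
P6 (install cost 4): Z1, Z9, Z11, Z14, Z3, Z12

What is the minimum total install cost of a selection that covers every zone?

6

P1, P2 cover every zone at install cost 3 + 3 = 6.
Any cover uses at least 2 sensor positions; among all covering selections none totals below 6.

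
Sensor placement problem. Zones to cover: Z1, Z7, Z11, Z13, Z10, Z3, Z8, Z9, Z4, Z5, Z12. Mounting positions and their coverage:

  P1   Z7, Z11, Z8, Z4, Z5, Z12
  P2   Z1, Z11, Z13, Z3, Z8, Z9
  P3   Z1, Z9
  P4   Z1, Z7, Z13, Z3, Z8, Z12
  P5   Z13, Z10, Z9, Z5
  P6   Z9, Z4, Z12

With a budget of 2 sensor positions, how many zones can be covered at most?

10

Choosing P1, P2 covers {Z1, Z7, Z11, Z13, Z3, Z8, Z9, Z4, Z5, Z12} — 10 zones.
No choice of 2 sensor positions does better; here Z10 is left uncovered.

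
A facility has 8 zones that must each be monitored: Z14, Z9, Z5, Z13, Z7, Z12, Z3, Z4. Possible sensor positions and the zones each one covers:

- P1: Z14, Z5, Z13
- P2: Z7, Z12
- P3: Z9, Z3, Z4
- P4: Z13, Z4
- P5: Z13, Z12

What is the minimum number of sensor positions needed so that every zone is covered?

P1, P2, P3 together cover {Z14, Z9, Z5, Z13, Z7, Z12, Z3, Z4} — every zone.
No 2 of the 5 sensor positions cover everything (all 10 pairs fall short), so 3 is minimum.

3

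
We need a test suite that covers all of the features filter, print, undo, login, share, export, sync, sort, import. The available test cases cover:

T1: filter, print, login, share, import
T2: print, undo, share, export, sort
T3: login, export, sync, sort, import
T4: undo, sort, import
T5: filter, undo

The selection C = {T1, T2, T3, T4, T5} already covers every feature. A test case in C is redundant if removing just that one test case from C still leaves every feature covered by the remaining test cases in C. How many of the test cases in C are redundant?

4

Drop T1: the rest still cover every feature — redundant.
Drop T2: the rest still cover every feature — redundant.
Drop T3: sync uncovered — not redundant.
Drop T4: the rest still cover every feature — redundant.
Drop T5: the rest still cover every feature — redundant.
4 redundant: T1, T2, T4, T5.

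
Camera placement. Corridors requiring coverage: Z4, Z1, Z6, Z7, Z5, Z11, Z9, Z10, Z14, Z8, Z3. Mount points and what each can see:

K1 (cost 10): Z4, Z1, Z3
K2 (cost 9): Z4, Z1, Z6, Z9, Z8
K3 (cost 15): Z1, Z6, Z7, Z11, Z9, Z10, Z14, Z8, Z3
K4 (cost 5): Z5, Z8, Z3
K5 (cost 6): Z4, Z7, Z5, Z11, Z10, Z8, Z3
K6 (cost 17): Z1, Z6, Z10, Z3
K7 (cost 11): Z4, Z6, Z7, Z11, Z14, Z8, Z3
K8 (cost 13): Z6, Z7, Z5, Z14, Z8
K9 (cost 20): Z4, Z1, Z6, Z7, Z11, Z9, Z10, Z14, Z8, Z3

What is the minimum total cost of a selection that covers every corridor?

K3, K5 cover every corridor at cost 15 + 6 = 21.
Any cover uses at least 2 camera mounts; among all covering selections none totals below 21.

21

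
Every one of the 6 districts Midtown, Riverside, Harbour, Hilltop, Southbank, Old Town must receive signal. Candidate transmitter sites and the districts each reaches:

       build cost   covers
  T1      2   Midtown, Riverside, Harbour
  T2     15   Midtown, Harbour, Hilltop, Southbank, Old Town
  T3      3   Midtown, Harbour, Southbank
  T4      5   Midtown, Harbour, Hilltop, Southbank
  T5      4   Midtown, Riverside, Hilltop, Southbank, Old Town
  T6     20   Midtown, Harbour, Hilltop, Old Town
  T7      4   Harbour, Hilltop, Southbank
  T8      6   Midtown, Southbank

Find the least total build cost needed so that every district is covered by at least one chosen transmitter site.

T1, T5 cover every district at build cost 2 + 4 = 6.
Any cover uses at least 2 transmitter sites; among all covering selections none totals below 6.

6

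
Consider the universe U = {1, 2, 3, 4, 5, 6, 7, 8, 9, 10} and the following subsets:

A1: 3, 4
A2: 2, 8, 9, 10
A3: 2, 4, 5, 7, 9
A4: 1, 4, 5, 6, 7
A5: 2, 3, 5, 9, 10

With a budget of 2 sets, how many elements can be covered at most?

9

Choosing A2, A4 covers {1, 2, 4, 5, 6, 7, 8, 9, 10} — 9 elements.
No choice of 2 sets does better; here 3 is left uncovered.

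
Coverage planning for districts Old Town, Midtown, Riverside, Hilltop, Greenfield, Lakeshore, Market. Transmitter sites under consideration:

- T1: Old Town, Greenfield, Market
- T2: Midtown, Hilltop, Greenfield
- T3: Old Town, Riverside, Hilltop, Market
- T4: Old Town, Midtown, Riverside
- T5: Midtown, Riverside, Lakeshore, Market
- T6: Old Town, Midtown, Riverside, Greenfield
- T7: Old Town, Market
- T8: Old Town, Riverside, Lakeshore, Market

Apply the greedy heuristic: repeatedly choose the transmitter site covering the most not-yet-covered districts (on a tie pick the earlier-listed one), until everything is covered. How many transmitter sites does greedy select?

3

Pick 1: T3 covers 4 new districts (Old Town, Riverside, Hilltop, Market).
Pick 2: T2 covers 2 new districts (Midtown, Greenfield).
Pick 3: T5 covers 1 new districts (Lakeshore).
Greedy uses 3 transmitter sites. (The true minimum is 2.)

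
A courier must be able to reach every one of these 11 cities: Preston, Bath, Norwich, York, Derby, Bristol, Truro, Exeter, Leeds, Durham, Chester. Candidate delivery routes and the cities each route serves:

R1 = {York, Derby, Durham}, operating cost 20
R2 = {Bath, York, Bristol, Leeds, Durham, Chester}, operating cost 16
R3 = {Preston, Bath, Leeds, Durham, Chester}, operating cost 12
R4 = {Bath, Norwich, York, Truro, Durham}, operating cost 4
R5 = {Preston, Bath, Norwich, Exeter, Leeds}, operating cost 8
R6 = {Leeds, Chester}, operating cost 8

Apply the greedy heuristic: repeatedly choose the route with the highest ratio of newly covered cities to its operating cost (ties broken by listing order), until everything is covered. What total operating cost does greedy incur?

Pick 1: R4 adds 5 new (Bath, Norwich, York, Truro, Durham) at operating cost 4 (ratio 5/4).
Pick 2: R5 adds 3 new (Preston, Exeter, Leeds) at operating cost 8 (ratio 3/8).
Pick 3: R2 adds 2 new (Bristol, Chester) at operating cost 16 (ratio 2/16).
Pick 4: R1 adds 1 new (Derby) at operating cost 20 (ratio 1/20).
Greedy total operating cost: 4 + 8 + 16 + 20 = 48.

48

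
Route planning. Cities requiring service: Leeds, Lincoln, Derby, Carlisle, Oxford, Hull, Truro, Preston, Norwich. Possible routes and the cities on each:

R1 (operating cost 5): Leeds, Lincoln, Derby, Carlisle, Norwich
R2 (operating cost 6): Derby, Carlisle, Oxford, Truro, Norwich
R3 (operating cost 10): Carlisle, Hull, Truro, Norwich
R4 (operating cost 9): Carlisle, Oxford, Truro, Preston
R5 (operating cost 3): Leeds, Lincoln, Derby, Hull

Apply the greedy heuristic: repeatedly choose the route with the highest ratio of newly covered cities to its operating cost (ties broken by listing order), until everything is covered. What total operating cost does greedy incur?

18

Pick 1: R5 adds 4 new (Leeds, Lincoln, Derby, Hull) at operating cost 3 (ratio 4/3).
Pick 2: R2 adds 4 new (Carlisle, Oxford, Truro, Norwich) at operating cost 6 (ratio 4/6).
Pick 3: R4 adds 1 new (Preston) at operating cost 9 (ratio 1/9).
Greedy total operating cost: 3 + 6 + 9 = 18. (The true optimum is 17, so greedy overshoots here.)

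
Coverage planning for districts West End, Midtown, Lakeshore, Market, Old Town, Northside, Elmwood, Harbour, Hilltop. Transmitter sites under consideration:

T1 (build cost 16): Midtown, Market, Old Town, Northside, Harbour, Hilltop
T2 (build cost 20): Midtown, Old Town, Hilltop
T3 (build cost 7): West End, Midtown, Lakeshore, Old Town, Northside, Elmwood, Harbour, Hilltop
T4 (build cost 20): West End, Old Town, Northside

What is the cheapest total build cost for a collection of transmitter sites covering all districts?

T1, T3 cover every district at build cost 16 + 7 = 23.
Any cover uses at least 2 transmitter sites; among all covering selections none totals below 23.

23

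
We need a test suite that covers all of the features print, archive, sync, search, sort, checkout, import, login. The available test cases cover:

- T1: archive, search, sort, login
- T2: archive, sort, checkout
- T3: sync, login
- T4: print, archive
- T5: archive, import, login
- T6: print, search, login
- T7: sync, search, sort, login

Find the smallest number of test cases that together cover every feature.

T2, T3, T5, T6 together cover {print, archive, sync, search, sort, checkout, import, login} — every feature.
No 3 of the 7 test cases cover everything (all 35 triples fall short), so 4 is minimum.

4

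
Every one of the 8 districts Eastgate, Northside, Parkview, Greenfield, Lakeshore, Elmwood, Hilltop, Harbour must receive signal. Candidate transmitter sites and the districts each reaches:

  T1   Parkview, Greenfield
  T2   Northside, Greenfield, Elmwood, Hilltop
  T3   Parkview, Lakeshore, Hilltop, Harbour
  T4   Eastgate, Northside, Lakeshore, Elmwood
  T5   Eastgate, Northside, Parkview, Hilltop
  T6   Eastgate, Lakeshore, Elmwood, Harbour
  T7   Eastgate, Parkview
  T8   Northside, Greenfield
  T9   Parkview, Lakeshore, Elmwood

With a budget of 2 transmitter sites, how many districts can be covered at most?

7

Choosing T2, T3 covers {Northside, Parkview, Greenfield, Lakeshore, Elmwood, Hilltop, Harbour} — 7 districts.
No choice of 2 transmitter sites does better; here Eastgate is left uncovered.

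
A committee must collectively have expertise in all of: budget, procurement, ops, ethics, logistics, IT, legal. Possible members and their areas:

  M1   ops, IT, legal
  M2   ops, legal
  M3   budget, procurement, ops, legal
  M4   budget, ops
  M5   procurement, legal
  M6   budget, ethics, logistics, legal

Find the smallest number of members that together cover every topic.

M1, M3, M6 together cover {budget, procurement, ops, ethics, logistics, IT, legal} — every topic.
No 2 of the 6 members cover everything (all 15 pairs fall short), so 3 is minimum.

3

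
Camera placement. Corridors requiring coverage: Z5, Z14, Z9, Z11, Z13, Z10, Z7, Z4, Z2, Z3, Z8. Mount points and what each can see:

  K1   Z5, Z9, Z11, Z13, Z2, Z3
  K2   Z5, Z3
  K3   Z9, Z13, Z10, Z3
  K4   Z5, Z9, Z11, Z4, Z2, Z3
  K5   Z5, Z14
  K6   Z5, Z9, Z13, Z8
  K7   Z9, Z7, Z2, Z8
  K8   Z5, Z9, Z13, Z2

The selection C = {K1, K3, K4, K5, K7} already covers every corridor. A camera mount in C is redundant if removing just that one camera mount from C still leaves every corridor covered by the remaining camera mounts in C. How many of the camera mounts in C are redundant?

Drop K1: the rest still cover every corridor — redundant.
Drop K3: Z10 uncovered — not redundant.
Drop K4: Z4 uncovered — not redundant.
Drop K5: Z14 uncovered — not redundant.
Drop K7: Z7, Z8 uncovered — not redundant.
1 redundant: K1.

1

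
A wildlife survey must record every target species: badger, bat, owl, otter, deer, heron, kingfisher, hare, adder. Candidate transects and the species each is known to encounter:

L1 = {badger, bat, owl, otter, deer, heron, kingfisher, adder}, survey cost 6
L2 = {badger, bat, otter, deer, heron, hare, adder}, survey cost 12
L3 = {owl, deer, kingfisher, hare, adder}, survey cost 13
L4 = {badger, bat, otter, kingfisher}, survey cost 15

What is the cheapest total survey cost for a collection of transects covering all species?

L1, L2 cover every species at survey cost 6 + 12 = 18.
Any cover uses at least 2 transects; among all covering selections none totals below 18.

18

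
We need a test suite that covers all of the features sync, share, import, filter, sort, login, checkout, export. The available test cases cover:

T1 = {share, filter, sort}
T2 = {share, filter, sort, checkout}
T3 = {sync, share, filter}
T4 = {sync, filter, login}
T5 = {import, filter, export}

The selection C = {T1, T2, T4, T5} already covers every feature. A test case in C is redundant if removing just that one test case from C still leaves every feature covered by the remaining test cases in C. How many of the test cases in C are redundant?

Drop T1: the rest still cover every feature — redundant.
Drop T2: checkout uncovered — not redundant.
Drop T4: sync, login uncovered — not redundant.
Drop T5: import, export uncovered — not redundant.
1 redundant: T1.

1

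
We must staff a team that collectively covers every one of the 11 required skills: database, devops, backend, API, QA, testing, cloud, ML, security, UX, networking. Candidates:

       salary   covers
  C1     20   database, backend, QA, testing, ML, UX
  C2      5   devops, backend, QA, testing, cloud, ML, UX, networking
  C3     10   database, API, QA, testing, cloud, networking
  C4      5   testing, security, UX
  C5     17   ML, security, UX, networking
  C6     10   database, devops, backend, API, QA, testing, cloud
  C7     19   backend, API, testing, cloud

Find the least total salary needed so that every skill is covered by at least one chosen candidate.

C2, C3, C4 cover every skill at salary 5 + 10 + 5 = 20.
Any cover uses at least 2 candidates; among all covering selections none totals below 20.

20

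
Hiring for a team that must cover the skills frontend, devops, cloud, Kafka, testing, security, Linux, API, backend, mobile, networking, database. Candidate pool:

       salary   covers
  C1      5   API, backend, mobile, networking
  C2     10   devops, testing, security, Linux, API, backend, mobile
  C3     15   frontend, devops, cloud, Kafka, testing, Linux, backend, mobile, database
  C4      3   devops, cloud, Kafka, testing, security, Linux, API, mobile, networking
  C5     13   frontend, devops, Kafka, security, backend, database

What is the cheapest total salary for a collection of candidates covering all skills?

16

C4, C5 cover every skill at salary 3 + 13 = 16.
Any cover uses at least 2 candidates; among all covering selections none totals below 16.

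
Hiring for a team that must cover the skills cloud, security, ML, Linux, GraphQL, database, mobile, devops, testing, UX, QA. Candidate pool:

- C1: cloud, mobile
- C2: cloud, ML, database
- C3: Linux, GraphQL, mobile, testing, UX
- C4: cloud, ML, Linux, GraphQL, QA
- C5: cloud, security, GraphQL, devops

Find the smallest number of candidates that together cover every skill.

4

C2, C3, C4, C5 together cover {cloud, security, ML, Linux, GraphQL, database, mobile, devops, testing, UX, QA} — every skill.
No 3 of the 5 candidates cover everything (all 10 triples fall short), so 4 is minimum.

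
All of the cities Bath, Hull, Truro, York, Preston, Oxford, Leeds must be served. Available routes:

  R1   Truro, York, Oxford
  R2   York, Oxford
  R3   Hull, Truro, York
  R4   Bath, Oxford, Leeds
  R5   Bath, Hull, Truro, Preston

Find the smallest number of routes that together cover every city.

R1, R4, R5 together cover {Bath, Hull, Truro, York, Preston, Oxford, Leeds} — every city.
No 2 of the 5 routes cover everything (all 10 pairs fall short), so 3 is minimum.

3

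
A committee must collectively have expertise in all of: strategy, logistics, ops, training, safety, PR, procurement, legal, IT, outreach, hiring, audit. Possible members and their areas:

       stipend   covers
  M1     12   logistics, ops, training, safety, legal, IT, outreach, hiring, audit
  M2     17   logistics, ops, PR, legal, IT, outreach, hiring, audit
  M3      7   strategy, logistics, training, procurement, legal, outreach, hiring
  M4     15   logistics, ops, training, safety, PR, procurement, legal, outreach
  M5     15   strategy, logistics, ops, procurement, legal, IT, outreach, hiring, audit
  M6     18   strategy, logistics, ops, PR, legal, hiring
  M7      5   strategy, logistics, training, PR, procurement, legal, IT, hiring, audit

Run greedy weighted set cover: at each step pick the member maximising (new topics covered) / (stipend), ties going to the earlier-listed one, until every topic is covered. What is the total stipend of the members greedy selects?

Pick 1: M7 adds 9 new (strategy, logistics, training, PR, procurement, legal, IT, hiring, audit) at stipend 5 (ratio 9/5).
Pick 2: M1 adds 3 new (ops, safety, outreach) at stipend 12 (ratio 3/12).
Greedy total stipend: 5 + 12 = 17.

17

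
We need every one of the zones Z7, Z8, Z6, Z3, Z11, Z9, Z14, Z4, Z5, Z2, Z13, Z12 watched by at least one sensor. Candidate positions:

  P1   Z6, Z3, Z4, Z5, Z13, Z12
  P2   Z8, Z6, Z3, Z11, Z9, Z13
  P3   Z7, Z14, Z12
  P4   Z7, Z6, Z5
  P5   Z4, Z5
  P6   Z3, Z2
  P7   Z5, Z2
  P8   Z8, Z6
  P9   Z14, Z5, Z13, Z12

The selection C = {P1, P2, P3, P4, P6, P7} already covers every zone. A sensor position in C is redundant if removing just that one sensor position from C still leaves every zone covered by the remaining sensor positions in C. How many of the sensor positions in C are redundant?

3

Drop P1: Z4 uncovered — not redundant.
Drop P2: Z8, Z11, Z9 uncovered — not redundant.
Drop P3: Z14 uncovered — not redundant.
Drop P4: the rest still cover every zone — redundant.
Drop P6: the rest still cover every zone — redundant.
Drop P7: the rest still cover every zone — redundant.
3 redundant: P4, P6, P7.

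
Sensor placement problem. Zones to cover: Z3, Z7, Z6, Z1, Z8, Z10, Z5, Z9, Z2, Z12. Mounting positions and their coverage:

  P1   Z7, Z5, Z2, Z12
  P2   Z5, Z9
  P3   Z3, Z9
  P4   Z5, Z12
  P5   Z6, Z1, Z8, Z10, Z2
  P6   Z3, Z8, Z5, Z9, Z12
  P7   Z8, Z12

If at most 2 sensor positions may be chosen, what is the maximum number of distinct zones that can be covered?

Choosing P5, P6 covers {Z3, Z6, Z1, Z8, Z10, Z5, Z9, Z2, Z12} — 9 zones.
No choice of 2 sensor positions does better; here Z7 is left uncovered.

9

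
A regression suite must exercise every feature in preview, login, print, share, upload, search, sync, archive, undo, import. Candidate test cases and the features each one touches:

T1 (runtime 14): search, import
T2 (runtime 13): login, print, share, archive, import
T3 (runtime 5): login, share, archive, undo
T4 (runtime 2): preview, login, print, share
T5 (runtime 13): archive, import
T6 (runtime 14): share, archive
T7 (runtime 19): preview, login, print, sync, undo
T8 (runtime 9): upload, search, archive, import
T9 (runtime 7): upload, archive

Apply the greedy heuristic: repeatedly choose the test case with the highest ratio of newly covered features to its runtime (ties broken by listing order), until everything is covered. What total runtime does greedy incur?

35

Pick 1: T4 adds 4 new (preview, login, print, share) at runtime 2 (ratio 4/2).
Pick 2: T8 adds 4 new (upload, search, archive, import) at runtime 9 (ratio 4/9).
Pick 3: T3 adds 1 new (undo) at runtime 5 (ratio 1/5).
Pick 4: T7 adds 1 new (sync) at runtime 19 (ratio 1/19).
Greedy total runtime: 2 + 9 + 5 + 19 = 35. (The true optimum is 30, so greedy overshoots here.)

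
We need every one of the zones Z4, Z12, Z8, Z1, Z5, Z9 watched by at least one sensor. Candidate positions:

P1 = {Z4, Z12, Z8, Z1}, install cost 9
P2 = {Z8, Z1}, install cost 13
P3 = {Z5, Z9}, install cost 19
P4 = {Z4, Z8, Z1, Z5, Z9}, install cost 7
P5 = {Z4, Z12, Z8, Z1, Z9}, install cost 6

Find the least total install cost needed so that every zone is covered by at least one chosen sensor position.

13

P4, P5 cover every zone at install cost 7 + 6 = 13.
Any cover uses at least 2 sensor positions; among all covering selections none totals below 13.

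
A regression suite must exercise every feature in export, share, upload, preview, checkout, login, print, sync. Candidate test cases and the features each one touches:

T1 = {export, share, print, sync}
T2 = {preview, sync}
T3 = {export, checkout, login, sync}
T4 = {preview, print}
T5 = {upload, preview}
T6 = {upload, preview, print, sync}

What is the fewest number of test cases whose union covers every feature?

T1, T3, T5 together cover {export, share, upload, preview, checkout, login, print, sync} — every feature.
No 2 of the 6 test cases cover everything (all 15 pairs fall short), so 3 is minimum.

3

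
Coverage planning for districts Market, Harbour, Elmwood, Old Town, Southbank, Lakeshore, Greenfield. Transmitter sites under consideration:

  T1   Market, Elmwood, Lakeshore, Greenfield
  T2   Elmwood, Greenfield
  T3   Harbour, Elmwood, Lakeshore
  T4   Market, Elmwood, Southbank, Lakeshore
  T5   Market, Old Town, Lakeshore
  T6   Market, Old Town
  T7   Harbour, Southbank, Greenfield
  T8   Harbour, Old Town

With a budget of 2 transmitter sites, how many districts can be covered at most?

6

Choosing T1, T7 covers {Market, Harbour, Elmwood, Southbank, Lakeshore, Greenfield} — 6 districts.
No choice of 2 transmitter sites does better; here Old Town is left uncovered.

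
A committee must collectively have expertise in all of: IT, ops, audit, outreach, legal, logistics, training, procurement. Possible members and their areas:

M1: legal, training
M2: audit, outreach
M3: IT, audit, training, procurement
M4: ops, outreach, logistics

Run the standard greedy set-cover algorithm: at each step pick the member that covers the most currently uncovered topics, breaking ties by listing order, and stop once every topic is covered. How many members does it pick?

Pick 1: M3 covers 4 new topics (IT, audit, training, procurement).
Pick 2: M4 covers 3 new topics (ops, outreach, logistics).
Pick 3: M1 covers 1 new topics (legal).
Greedy uses 3 members.

3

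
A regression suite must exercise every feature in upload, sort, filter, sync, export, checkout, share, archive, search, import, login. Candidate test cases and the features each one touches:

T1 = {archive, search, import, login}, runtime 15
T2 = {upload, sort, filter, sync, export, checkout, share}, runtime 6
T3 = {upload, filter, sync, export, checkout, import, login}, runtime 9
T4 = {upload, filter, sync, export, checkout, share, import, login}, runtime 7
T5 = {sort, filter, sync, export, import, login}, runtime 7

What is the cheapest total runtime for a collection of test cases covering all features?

21

T1, T2 cover every feature at runtime 15 + 6 = 21.
Any cover uses at least 2 test cases; among all covering selections none totals below 21.
Greedy by coverage-per-runtime would pick T2, T4, T1 for 28 — worse than the optimum 21.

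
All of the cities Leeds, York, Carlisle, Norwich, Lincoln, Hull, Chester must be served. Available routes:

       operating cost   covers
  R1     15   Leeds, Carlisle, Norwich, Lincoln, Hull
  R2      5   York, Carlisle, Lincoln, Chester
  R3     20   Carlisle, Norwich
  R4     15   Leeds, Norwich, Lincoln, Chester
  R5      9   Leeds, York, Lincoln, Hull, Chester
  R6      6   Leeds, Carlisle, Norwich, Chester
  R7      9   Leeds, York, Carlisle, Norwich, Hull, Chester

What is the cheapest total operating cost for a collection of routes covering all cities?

R2, R7 cover every city at operating cost 5 + 9 = 14.
Any cover uses at least 2 routes; among all covering selections none totals below 14.
Greedy by coverage-per-operating cost would pick R2, R6, R5 for 20 — worse than the optimum 14.

14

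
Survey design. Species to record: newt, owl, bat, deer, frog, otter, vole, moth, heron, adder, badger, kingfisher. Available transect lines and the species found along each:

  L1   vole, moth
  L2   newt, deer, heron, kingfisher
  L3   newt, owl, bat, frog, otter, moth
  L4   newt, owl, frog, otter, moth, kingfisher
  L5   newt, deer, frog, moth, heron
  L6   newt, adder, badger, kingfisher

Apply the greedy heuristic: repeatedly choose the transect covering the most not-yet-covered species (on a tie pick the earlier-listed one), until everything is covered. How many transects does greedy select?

4

Pick 1: L3 covers 6 new species (newt, owl, bat, frog, otter, moth).
Pick 2: L2 covers 3 new species (deer, heron, kingfisher).
Pick 3: L6 covers 2 new species (adder, badger).
Pick 4: L1 covers 1 new species (vole).
Greedy uses 4 transects.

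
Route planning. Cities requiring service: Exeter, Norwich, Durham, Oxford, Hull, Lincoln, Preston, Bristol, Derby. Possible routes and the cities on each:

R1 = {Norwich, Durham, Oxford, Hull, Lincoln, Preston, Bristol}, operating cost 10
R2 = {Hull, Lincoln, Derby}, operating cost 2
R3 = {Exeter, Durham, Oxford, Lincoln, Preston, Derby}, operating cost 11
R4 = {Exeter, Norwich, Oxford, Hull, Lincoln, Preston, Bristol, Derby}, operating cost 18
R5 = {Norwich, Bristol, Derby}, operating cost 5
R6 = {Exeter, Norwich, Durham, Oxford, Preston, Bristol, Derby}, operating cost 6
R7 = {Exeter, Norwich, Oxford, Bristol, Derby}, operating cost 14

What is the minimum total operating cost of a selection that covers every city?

R2, R6 cover every city at operating cost 2 + 6 = 8.
Any cover uses at least 2 routes; among all covering selections none totals below 8.

8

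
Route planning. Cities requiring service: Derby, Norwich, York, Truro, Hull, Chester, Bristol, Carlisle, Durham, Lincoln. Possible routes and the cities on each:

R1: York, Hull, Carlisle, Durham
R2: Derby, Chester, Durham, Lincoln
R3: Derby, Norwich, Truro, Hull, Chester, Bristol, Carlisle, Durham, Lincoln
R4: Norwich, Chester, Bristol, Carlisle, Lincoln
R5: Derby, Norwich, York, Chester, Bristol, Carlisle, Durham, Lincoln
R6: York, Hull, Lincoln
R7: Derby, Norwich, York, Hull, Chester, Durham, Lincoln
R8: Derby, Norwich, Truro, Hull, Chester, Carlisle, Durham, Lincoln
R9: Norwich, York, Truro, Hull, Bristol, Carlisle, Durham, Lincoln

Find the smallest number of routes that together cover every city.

R1, R3 together cover {Derby, Norwich, York, Truro, Hull, Chester, Bristol, Carlisle, Durham, Lincoln} — every city.
No single route contains all 10 cities, so 2 is optimal.

2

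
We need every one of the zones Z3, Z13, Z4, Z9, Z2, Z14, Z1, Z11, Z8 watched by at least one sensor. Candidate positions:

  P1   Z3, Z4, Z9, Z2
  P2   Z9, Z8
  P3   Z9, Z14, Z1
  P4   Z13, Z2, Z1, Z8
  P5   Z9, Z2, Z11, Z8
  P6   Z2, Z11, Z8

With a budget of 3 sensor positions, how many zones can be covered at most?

8

Choosing P1, P3, P4 covers {Z3, Z13, Z4, Z9, Z2, Z14, Z1, Z8} — 8 zones.
No choice of 3 sensor positions does better; here Z11 is left uncovered.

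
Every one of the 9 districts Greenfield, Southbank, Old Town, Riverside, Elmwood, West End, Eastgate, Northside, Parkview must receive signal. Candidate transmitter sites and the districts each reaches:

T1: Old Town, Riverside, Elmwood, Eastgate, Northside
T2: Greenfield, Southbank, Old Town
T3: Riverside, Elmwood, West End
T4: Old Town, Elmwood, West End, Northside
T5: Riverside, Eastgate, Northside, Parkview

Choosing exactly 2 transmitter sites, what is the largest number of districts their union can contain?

Choosing T1, T2 covers {Greenfield, Southbank, Old Town, Riverside, Elmwood, Eastgate, Northside} — 7 districts.
No choice of 2 transmitter sites does better; here West End, Parkview are left uncovered.

7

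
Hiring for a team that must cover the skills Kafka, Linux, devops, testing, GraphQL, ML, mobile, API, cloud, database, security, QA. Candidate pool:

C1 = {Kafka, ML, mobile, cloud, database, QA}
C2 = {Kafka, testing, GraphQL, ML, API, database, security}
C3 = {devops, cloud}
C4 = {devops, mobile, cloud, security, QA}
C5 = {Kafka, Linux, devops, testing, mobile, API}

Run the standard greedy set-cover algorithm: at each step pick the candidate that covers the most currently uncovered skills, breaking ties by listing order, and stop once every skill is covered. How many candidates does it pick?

Pick 1: C2 covers 7 new skills (Kafka, testing, GraphQL, ML, API, database, security).
Pick 2: C4 covers 4 new skills (devops, mobile, cloud, QA).
Pick 3: C5 covers 1 new skills (Linux).
Greedy uses 3 candidates.

3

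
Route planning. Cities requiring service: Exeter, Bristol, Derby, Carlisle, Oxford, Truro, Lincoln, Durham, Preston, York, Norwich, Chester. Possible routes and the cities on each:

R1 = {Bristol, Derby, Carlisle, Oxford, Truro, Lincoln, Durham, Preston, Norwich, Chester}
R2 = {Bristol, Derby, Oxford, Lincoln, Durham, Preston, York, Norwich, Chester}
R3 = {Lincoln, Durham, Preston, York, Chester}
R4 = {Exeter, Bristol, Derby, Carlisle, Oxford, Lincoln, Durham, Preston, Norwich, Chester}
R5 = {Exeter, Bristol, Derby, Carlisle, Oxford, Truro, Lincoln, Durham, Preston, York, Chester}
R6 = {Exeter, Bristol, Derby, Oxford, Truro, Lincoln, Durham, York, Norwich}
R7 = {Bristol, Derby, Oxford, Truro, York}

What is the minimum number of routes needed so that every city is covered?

R1, R5 together cover {Exeter, Bristol, Derby, Carlisle, Oxford, Truro, Lincoln, Durham, Preston, York, Norwich, Chester} — every city.
No single route contains all 12 cities, so 2 is optimal.

2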